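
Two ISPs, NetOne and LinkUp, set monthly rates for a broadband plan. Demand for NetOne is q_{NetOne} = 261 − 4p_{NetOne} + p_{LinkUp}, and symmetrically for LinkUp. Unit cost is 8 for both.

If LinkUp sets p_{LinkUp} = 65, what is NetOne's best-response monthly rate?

44.75

NetOne's profit: π = (p_{NetOne} − 8)(261 − 4p_{NetOne} + p_{LinkUp}).
∂π/∂p_{NetOne} = 293 − 8p_{NetOne} + p_{LinkUp} = 0 ⇒ p_{NetOne} = 36.625 + 0.125p_{LinkUp}.
At p_{LinkUp} = 65: p_{NetOne} = 36.625 + 0.125·65 = 44.75.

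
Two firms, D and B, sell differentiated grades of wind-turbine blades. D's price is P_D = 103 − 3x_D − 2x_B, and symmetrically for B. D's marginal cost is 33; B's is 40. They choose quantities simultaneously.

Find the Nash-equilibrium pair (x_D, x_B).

9.1875, 7.4375

Firm D's profit: π = x_D(103 − 3x_D − 2x_B) − 33x_D.
∂π/∂x_D = 70 − 6x_D − 2x_B = 0 ⇒ x_D = 35/3 − (1/3)x_B.
Similarly x_B = 10.5 − (1/3)x_D.
Plugging x_B into D's best response: x_D = 35/3 − (1/3)(10.5 − (1/3)x_D) ⇒ (8/9)x_D = 49/6, so x_D = 9.1875.
Then x_B = 10.5 − (1/3)·9.1875 = 7.4375.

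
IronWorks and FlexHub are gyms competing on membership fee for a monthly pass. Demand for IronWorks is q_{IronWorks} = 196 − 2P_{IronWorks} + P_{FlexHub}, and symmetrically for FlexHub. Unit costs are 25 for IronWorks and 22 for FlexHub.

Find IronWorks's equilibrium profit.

IronWorks's profit: π = (P_{IronWorks} − 25)(196 − 2P_{IronWorks} + P_{FlexHub}).
∂π/∂P_{IronWorks} = 246 − 4P_{IronWorks} + P_{FlexHub} = 0 ⇒ P_{IronWorks} = 61.5 + 0.25P_{FlexHub}.
Similarly P_{FlexHub} = 60 + 0.25P_{IronWorks}.
Substituting the second reaction function into the first: P_{IronWorks} = 61.5 + 0.25(60 + 0.25P_{IronWorks}), which gives 0.9375P_{IronWorks} = 76.5 ⇒ P_{IronWorks} = 81.6.
Then P_{FlexHub} = 60 + 0.25·81.6 = 80.4.
q_{IronWorks} = 196 − 2·81.6 + 80.4 = 113.2.
Profit = (81.6 − 25)·113.2 = 6407.12.

6407.12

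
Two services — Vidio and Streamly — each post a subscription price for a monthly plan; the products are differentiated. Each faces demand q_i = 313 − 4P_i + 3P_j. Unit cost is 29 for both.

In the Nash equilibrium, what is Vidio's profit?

12904.96

Vidio's profit: π = (P_{Vidio} − 29)(313 − 4P_{Vidio} + 3P_{Streamly}).
∂π/∂P_{Vidio} = 429 − 8P_{Vidio} + 3P_{Streamly} = 0 ⇒ P_{Vidio} = 53.625 + 0.375P_{Streamly}.
Setting P_{Vidio} = P_{Streamly} in the reaction function: P_{Vidio} = 53.625 + 0.375P_{Vidio}, so P_{Vidio} = 53.625 / 0.625 = 85.8.
q_{Vidio} = 313 − 4·85.8 + 3·85.8 = 227.2.
Profit = (85.8 − 29)·227.2 = 12904.96.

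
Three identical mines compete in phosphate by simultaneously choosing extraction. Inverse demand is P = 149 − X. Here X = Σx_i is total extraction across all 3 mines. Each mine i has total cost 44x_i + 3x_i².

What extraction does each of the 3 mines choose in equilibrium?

A representative mine's profit is π_i = x_i(149 − X) − 44x_i − 3x_i², with X = x_i + Σ_{j≠i} x_j.
First-order condition: 105 − 8x_i − Σ_{j≠i} x_j = 0.
With identical mines, set every x_j = x: then 105 − 8x − 2x = 0, i.e. x = 105/10 = 10.5.

10.5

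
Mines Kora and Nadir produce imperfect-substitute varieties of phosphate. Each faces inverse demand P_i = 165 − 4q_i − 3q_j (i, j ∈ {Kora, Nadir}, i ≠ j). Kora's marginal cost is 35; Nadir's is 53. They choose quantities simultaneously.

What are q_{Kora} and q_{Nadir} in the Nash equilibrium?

12.8, 9.2

Mine Kora's profit: π = q_{Kora}(165 − 4q_{Kora} − 3q_{Nadir}) − 35q_{Kora}.
∂π/∂q_{Kora} = 130 − 8q_{Kora} − 3q_{Nadir} = 0 ⇒ q_{Kora} = 16.25 − 0.375q_{Nadir}.
Similarly q_{Nadir} = 14 − 0.375q_{Kora}.
Substituting the second reaction function into the first: q_{Kora} = 16.25 − 0.375(14 − 0.375q_{Kora}), which gives (55/64)q_{Kora} = 11 ⇒ q_{Kora} = 12.8.
Then q_{Nadir} = 14 − 0.375·12.8 = 9.2.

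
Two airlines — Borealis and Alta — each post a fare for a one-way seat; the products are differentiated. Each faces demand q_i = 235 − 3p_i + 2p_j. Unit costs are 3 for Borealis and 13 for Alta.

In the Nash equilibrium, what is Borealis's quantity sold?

179.625

Borealis's profit: π = (p_{Borealis} − 3)(235 − 3p_{Borealis} + 2p_{Alta}).
∂π/∂p_{Borealis} = 244 − 6p_{Borealis} + 2p_{Alta} = 0 ⇒ p_{Borealis} = 122/3 + (1/3)p_{Alta}.
Similarly p_{Alta} = 137/3 + (1/3)p_{Borealis}.
Plugging p_{Alta} into Borealis's best response: p_{Borealis} = 122/3 + (1/3)(137/3 + (1/3)p_{Borealis}) ⇒ (8/9)p_{Borealis} = 503/9, so p_{Borealis} = 62.875.
Then p_{Alta} = 137/3 + (1/3)·62.875 = 66.625.
q_{Borealis} = 235 − 3·62.875 + 2·66.625 = 179.625.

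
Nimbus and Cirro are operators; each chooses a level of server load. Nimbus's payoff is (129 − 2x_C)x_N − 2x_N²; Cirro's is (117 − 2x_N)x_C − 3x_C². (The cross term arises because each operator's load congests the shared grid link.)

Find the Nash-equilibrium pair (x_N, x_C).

27, 10.5

Expanding Nimbus's payoff: 129x_N − 2x_Cx_N − 2x_N².
∂π/∂x_N = 129 − 2x_C − 4x_N = 0, so x_N = 32.25 − 0.5x_C.
Likewise for Cirro: x_C = 19.5 − (1/3)x_N.
Plugging x_C into Nimbus's best response: x_N = 32.25 − 0.5(19.5 − (1/3)x_N) ⇒ (5/6)x_N = 22.5, so x_N = 27.
Then x_C = 19.5 − (1/3)·27 = 10.5.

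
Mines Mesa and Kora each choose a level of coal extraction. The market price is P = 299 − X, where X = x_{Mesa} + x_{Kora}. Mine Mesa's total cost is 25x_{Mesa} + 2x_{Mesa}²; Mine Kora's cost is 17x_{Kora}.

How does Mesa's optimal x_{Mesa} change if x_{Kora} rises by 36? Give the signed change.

-6

Mine Mesa's profit: π = x_{Mesa}(299 − (x_{Mesa} + x_{Kora})) − 25x_{Mesa} − 2x_{Mesa}².
∂π/∂x_{Mesa} = 274 − 6x_{Mesa} − x_{Kora} = 0, so x_{Mesa} = 137/3 − (1/6)x_{Kora}.
The reaction-function slope is −1/6, so a 36-unit rise in x_{Kora} moves x_{Mesa} by −1/6 × 36 = −6. Mesa's best response falls — the actions are strategic substitutes.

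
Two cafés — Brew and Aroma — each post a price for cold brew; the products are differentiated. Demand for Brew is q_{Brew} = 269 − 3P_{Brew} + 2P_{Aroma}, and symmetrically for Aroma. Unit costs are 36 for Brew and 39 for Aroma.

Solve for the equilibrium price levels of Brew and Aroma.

94.8125, 95.9375

Brew's profit: π = (P_{Brew} − 36)(269 − 3P_{Brew} + 2P_{Aroma}).
∂π/∂P_{Brew} = 377 − 6P_{Brew} + 2P_{Aroma} = 0 ⇒ P_{Brew} = 377/6 + (1/3)P_{Aroma}.
Similarly P_{Aroma} = 193/3 + (1/3)P_{Brew}.
Plugging P_{Aroma} into Brew's best response: P_{Brew} = 377/6 + (1/3)(193/3 + (1/3)P_{Brew}) ⇒ (8/9)P_{Brew} = 1517/18, so P_{Brew} = 94.8125.
Then P_{Aroma} = 193/3 + (1/3)·94.8125 = 95.9375.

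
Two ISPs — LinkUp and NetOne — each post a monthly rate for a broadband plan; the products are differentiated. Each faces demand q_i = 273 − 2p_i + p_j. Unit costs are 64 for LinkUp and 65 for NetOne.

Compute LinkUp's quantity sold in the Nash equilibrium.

LinkUp's profit: π = (p_{LinkUp} − 64)(273 − 2p_{LinkUp} + p_{NetOne}).
∂π/∂p_{LinkUp} = 401 − 4p_{LinkUp} + p_{NetOne} = 0 ⇒ p_{LinkUp} = 100.25 + 0.25p_{NetOne}.
Similarly p_{NetOne} = 100.75 + 0.25p_{LinkUp}.
Plugging p_{NetOne} into LinkUp's best response: p_{LinkUp} = 100.25 + 0.25(100.75 + 0.25p_{LinkUp}) ⇒ 0.9375p_{LinkUp} = 125.4375, so p_{LinkUp} = 133.8.
Then p_{NetOne} = 100.75 + 0.25·133.8 = 134.2.
q_{LinkUp} = 273 − 2·133.8 + 134.2 = 139.6.

139.6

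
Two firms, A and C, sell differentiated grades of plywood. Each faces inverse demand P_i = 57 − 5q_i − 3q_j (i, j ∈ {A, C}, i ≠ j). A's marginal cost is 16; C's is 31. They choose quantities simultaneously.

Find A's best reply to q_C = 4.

2.9

Firm A's profit: π = q_A(57 − 5q_A − 3q_C) − 16q_A.
∂π/∂q_A = 41 − 10q_A − 3q_C = 0 ⇒ q_A = 4.1 − 0.3q_C.
At q_C = 4: q_A = 4.1 − 0.3·4 = 2.9.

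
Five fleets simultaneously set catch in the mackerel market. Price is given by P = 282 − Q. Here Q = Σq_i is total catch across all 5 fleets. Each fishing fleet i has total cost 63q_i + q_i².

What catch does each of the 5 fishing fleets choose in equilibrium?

A representative fishing fleet's profit is π_i = q_i(282 − Q) − 63q_i − q_i², with Q = q_i + Σ_{j≠i} q_j.
First-order condition: 219 − 4q_i − Σ_{j≠i} q_j = 0.
Imposing symmetry (q_j = q for all j) turns Σ_{j≠i} q_j into 4q, so 219 = 8q and q = 27.375.

27.375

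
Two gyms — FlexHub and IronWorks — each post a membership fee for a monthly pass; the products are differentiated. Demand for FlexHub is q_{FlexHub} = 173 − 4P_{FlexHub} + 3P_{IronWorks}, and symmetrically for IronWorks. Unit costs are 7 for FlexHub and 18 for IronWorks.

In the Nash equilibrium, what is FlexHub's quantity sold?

142.4

FlexHub's profit: π = (P_{FlexHub} − 7)(173 − 4P_{FlexHub} + 3P_{IronWorks}).
∂π/∂P_{FlexHub} = 201 − 8P_{FlexHub} + 3P_{IronWorks} = 0 ⇒ P_{FlexHub} = 25.125 + 0.375P_{IronWorks}.
Similarly P_{IronWorks} = 30.625 + 0.375P_{FlexHub}.
Substituting the second reaction function into the first: P_{FlexHub} = 25.125 + 0.375(30.625 + 0.375P_{FlexHub}), which gives (55/64)P_{FlexHub} = 2343/64 ⇒ P_{FlexHub} = 42.6.
Then P_{IronWorks} = 30.625 + 0.375·42.6 = 46.6.
q_{FlexHub} = 173 − 4·42.6 + 3·46.6 = 142.4.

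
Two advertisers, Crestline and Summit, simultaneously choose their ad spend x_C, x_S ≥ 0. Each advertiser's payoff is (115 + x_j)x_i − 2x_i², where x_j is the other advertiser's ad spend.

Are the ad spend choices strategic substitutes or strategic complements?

Crestline's payoff is (115 + x_S)x_C − 2x_C².
∂π/∂x_C = 115 + x_S − 4x_C = 0, so x_C = 28.75 + 0.25x_S.
The best-response slope dx_C/dx_S = 0.25 > 0: the reaction function is upward-sloping, so the choices are strategic complements.

strategic complements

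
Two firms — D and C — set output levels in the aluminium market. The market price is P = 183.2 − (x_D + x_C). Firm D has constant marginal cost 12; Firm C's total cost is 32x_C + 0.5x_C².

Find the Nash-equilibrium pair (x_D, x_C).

72.48, 26.24

Firm D's profit: π = x_D(183.2 − (x_D + x_C)) − 12x_D.
∂π/∂x_D = 171.2 − 2x_D − x_C = 0, so x_D = 85.6 − 0.5x_C.
For C: ∂π/∂x_C = 151.2 − 3x_C − x_D = 0 ⇒ x_C = 50.4 − (1/3)x_D.
Substituting the second reaction function into the first: x_D = 85.6 − 0.5(50.4 − (1/3)x_D), which gives (5/6)x_D = 60.4 ⇒ x_D = 72.48.
Then x_C = 50.4 − (1/3)·72.48 = 26.24.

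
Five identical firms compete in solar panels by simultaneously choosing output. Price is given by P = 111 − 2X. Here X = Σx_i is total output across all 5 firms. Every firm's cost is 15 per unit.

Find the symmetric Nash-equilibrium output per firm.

8

A representative firm's profit is π_i = x_i(111 − 2X) − 15x_i, with X = x_i + Σ_{j≠i} x_j.
First-order condition: 96 − 4x_i − 2Σ_{j≠i} x_j = 0.
In a symmetric equilibrium every firm chooses the same x, so Σ_{j≠i} x_j = 4x. The condition becomes 96 − 12x = 0, giving x = 96/12 = 8.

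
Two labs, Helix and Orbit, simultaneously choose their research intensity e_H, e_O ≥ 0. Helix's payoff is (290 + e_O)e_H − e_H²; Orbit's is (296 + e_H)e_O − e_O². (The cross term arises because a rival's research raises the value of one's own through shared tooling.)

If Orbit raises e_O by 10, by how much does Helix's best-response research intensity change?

5

Expanding Helix's payoff: 290e_H + e_Oe_H − e_H².
∂π/∂e_H = 290 + e_O − 2e_H = 0, so e_H = 145 + 0.5e_O.
The reaction-function slope is 0.5, so a 10-unit rise in e_O moves e_H by 0.5 × 10 = 5. Helix's best response rises — the actions are strategic complements.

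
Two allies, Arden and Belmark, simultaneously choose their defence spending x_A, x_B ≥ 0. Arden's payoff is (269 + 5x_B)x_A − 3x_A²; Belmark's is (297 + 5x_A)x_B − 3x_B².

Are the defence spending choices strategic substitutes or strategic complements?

Expanding Arden's payoff: 269x_A + 5x_Bx_A − 3x_A².
∂π/∂x_A = 269 + 5x_B − 6x_A = 0, so x_A = 269/6 + (5/6)x_B.
The best-response slope dx_A/dx_B = 5/6 > 0: the reaction function is upward-sloping, so the choices are strategic complements.

strategic complements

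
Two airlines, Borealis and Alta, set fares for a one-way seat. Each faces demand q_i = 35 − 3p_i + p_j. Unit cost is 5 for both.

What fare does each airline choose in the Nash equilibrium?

10

Borealis's profit: π = (p_{Borealis} − 5)(35 − 3p_{Borealis} + p_{Alta}).
∂π/∂p_{Borealis} = 50 − 6p_{Borealis} + p_{Alta} = 0 ⇒ p_{Borealis} = 25/3 + (1/6)p_{Alta}.
By symmetry p_{Alta} = p_{Borealis}; substituting into the reaction function, (5/6)p_{Borealis} = 25/3 and p_{Borealis} = 10.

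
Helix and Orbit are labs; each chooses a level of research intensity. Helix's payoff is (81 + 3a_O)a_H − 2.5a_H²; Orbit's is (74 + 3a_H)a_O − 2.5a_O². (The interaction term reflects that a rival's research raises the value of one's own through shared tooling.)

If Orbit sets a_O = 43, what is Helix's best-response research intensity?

Expanding Helix's payoff: 81a_H + 3a_Oa_H − 2.5a_H².
∂π/∂a_H = 81 + 3a_O − 5a_H = 0, so a_H = 16.2 + 0.6a_O.
At a_O = 43: a_H = 16.2 + 0.6·43 = 42.

42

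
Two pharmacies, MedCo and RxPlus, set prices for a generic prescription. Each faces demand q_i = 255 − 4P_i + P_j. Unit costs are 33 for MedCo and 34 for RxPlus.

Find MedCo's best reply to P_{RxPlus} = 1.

MedCo's profit: π = (P_{MedCo} − 33)(255 − 4P_{MedCo} + P_{RxPlus}).
∂π/∂P_{MedCo} = 387 − 8P_{MedCo} + P_{RxPlus} = 0 ⇒ P_{MedCo} = 48.375 + 0.125P_{RxPlus}.
At P_{RxPlus} = 1: P_{MedCo} = 48.375 + 0.125·1 = 48.5.

48.5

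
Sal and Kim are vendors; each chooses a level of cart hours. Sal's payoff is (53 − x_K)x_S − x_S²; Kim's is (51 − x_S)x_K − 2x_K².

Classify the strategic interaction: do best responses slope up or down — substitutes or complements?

Expanding Sal's payoff: 53x_S − x_Kx_S − x_S².
∂π/∂x_S = 53 − x_K − 2x_S = 0, so x_S = 26.5 − 0.5x_K.
The best-response slope dx_S/dx_K = −0.5 < 0: the reaction function is downward-sloping, so the choices are strategic substitutes.

strategic substitutes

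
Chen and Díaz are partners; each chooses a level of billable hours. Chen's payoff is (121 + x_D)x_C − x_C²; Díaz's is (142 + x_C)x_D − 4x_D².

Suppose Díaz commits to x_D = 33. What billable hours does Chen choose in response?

Expanding Chen's payoff: 121x_C + x_Dx_C − x_C².
∂π/∂x_C = 121 + x_D − 2x_C = 0, so x_C = 60.5 + 0.5x_D.
At x_D = 33: x_C = 60.5 + 0.5·33 = 77.

77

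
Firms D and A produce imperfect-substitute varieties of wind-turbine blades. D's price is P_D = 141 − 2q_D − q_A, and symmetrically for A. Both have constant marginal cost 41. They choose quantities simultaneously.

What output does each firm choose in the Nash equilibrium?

20

Firm D's profit: π = q_D(141 − 2q_D − q_A) − 41q_D.
∂π/∂q_D = 100 − 4q_D − q_A = 0 ⇒ q_D = 25 − 0.25q_A.
By symmetry q_A = q_D; substituting into the reaction function, 1.25q_D = 25 and q_D = 20.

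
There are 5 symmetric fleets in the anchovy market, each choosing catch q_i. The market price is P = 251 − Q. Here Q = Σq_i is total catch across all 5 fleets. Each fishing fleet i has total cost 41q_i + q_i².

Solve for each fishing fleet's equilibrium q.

26.25

A representative fishing fleet's profit is π_i = q_i(251 − Q) − 41q_i − q_i², with Q = q_i + Σ_{j≠i} q_j.
First-order condition: 210 − 4q_i − Σ_{j≠i} q_j = 0.
Imposing symmetry (q_j = q for all j) turns Σ_{j≠i} q_j into 4q, so 210 = 8q and q = 26.25.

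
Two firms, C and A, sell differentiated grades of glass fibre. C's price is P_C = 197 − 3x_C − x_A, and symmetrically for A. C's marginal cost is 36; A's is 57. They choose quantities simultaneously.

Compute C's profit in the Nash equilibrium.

Firm C's profit: π = x_C(197 − 3x_C − x_A) − 36x_C.
∂π/∂x_C = 161 − 6x_C − x_A = 0 ⇒ x_C = 161/6 − (1/6)x_A.
Similarly x_A = 70/3 − (1/6)x_C.
Solving the two reaction functions simultaneously: (1 − (−1/6)(−1/6))x_C = 161/6 − (1/6)·(70/3), so (35/36)x_C = 413/18 and x_C = 23.6.
Then x_A = 70/3 − (1/6)·23.6 = 19.4.
P_C = 197 − 3·23.6 − 19.4 = 106.8.
Profit = (106.8 − 36)·23.6 = 1670.88.

1670.88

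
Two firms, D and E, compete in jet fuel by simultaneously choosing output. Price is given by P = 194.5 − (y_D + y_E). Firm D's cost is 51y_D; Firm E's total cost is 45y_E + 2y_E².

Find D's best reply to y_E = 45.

Firm D's profit: π = y_D(194.5 − (y_D + y_E)) − 51y_D.
∂π/∂y_D = 143.5 − 2y_D − y_E = 0, so y_D = 71.75 − 0.5y_E.
At y_E = 45: y_D = 71.75 − 0.5·45 = 49.25.

49.25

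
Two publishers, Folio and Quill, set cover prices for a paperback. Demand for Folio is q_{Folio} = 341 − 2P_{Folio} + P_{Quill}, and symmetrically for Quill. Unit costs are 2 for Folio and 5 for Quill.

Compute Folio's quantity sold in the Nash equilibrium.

Folio's profit: π = (P_{Folio} − 2)(341 − 2P_{Folio} + P_{Quill}).
∂π/∂P_{Folio} = 345 − 4P_{Folio} + P_{Quill} = 0 ⇒ P_{Folio} = 86.25 + 0.25P_{Quill}.
Similarly P_{Quill} = 87.75 + 0.25P_{Folio}.
Substituting the second reaction function into the first: P_{Folio} = 86.25 + 0.25(87.75 + 0.25P_{Folio}), which gives 0.9375P_{Folio} = 108.1875 ⇒ P_{Folio} = 115.4.
Then P_{Quill} = 87.75 + 0.25·115.4 = 116.6.
q_{Folio} = 341 − 2·115.4 + 116.6 = 226.8.

226.8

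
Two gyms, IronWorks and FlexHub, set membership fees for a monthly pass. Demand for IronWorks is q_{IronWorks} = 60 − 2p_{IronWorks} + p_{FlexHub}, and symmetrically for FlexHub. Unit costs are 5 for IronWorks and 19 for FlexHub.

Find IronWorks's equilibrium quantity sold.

IronWorks's profit: π = (p_{IronWorks} − 5)(60 − 2p_{IronWorks} + p_{FlexHub}).
∂π/∂p_{IronWorks} = 70 − 4p_{IronWorks} + p_{FlexHub} = 0 ⇒ p_{IronWorks} = 17.5 + 0.25p_{FlexHub}.
Similarly p_{FlexHub} = 24.5 + 0.25p_{IronWorks}.
Solving the two reaction functions simultaneously: (1 − (0.25)(0.25))p_{IronWorks} = 17.5 + 0.25·24.5, so 0.9375p_{IronWorks} = 23.625 and p_{IronWorks} = 25.2.
Then p_{FlexHub} = 24.5 + 0.25·25.2 = 30.8.
q_{IronWorks} = 60 − 2·25.2 + 30.8 = 40.4.

40.4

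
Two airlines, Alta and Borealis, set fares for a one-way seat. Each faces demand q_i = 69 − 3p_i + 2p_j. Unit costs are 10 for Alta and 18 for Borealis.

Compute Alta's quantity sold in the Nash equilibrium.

48.75

Alta's profit: π = (p_{Alta} − 10)(69 − 3p_{Alta} + 2p_{Borealis}).
∂π/∂p_{Alta} = 99 − 6p_{Alta} + 2p_{Borealis} = 0 ⇒ p_{Alta} = 16.5 + (1/3)p_{Borealis}.
Similarly p_{Borealis} = 20.5 + (1/3)p_{Alta}.
Substituting the second reaction function into the first: p_{Alta} = 16.5 + (1/3)(20.5 + (1/3)p_{Alta}), which gives (8/9)p_{Alta} = 70/3 ⇒ p_{Alta} = 26.25.
Then p_{Borealis} = 20.5 + (1/3)·26.25 = 29.25.
q_{Alta} = 69 − 3·26.25 + 2·29.25 = 48.75.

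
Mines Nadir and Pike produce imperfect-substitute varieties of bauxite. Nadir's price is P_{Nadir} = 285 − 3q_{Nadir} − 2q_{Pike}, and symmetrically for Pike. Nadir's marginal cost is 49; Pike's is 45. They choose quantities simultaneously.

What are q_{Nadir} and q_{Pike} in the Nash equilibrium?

29.25, 30.25

Mine Nadir's profit: π = q_{Nadir}(285 − 3q_{Nadir} − 2q_{Pike}) − 49q_{Nadir}.
∂π/∂q_{Nadir} = 236 − 6q_{Nadir} − 2q_{Pike} = 0 ⇒ q_{Nadir} = 118/3 − (1/3)q_{Pike}.
Similarly q_{Pike} = 40 − (1/3)q_{Nadir}.
Solving the two reaction functions simultaneously: (1 − (−1/3)(−1/3))q_{Nadir} = 118/3 − (1/3)·40, so (8/9)q_{Nadir} = 26 and q_{Nadir} = 29.25.
Then q_{Pike} = 40 − (1/3)·29.25 = 30.25.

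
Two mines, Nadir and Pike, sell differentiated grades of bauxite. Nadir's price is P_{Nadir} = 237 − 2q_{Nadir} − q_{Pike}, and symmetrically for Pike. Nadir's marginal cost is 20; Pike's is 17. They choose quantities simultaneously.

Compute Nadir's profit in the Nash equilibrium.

Mine Nadir's profit: π = q_{Nadir}(237 − 2q_{Nadir} − q_{Pike}) − 20q_{Nadir}.
∂π/∂q_{Nadir} = 217 − 4q_{Nadir} − q_{Pike} = 0 ⇒ q_{Nadir} = 54.25 − 0.25q_{Pike}.
Similarly q_{Pike} = 55 − 0.25q_{Nadir}.
Plugging q_{Pike} into Nadir's best response: q_{Nadir} = 54.25 − 0.25(55 − 0.25q_{Nadir}) ⇒ 0.9375q_{Nadir} = 40.5, so q_{Nadir} = 43.2.
Then q_{Pike} = 55 − 0.25·43.2 = 44.2.
P_{Nadir} = 237 − 2·43.2 − 44.2 = 106.4.
Profit = (106.4 − 20)·43.2 = 3732.48.

3732.48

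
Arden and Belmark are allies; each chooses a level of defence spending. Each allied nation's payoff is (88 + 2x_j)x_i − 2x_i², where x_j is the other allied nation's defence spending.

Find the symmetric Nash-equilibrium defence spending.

44

Arden's payoff is (88 + 2x_B)x_A − 2x_A².
∂π/∂x_A = 88 + 2x_B − 4x_A = 0, so x_A = 22 + 0.5x_B.
Setting x_A = x_B in the reaction function: x_A = 22 + 0.5x_A, so x_A = 22 / 0.5 = 44.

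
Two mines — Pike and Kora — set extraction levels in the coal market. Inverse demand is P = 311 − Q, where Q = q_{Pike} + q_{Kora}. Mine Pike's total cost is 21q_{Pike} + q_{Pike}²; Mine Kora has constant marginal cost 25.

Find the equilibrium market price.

147

Mine Pike's profit: π = q_{Pike}(311 − (q_{Pike} + q_{Kora})) − 21q_{Pike} − q_{Pike}².
∂π/∂q_{Pike} = 290 − 4q_{Pike} − q_{Kora} = 0, so q_{Pike} = 72.5 − 0.25q_{Kora}.
For Kora: ∂π/∂q_{Kora} = 286 − 2q_{Kora} − q_{Pike} = 0 ⇒ q_{Kora} = 143 − 0.5q_{Pike}.
Substituting the second reaction function into the first: q_{Pike} = 72.5 − 0.25(143 − 0.5q_{Pike}), which gives 0.875q_{Pike} = 36.75 ⇒ q_{Pike} = 42.
Then q_{Kora} = 143 − 0.5·42 = 122.
Equilibrium price: P = 311 − 164 = 147.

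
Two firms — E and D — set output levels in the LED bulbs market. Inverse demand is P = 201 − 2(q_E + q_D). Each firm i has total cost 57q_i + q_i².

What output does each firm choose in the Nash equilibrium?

18

Firm E's profit: π = q_E(201 − 2(q_E + q_D)) − 57q_E − q_E².
∂π/∂q_E = 144 − 6q_E − 2q_D = 0, so q_E = 24 − (1/3)q_D.
The game is symmetric, so in equilibrium q_D = q_E: the reaction function gives (4/3)q_E = 24, hence q_E = 18.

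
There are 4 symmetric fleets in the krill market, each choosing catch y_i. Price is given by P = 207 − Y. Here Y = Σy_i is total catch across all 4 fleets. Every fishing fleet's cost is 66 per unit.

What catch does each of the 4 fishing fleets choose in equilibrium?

A representative fishing fleet's profit is π_i = y_i(207 − Y) − 66y_i, with Y = y_i + Σ_{j≠i} y_j.
First-order condition: 141 − 2y_i − Σ_{j≠i} y_j = 0.
With identical fishing fleets, set every y_j = y: then 141 − 2y − 3y = 0, i.e. y = 141/5 = 28.2.

28.2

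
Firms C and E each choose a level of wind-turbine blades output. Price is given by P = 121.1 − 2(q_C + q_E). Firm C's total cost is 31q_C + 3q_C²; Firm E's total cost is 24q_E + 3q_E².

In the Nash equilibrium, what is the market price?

89.9

Firm C's profit: π = q_C(121.1 − 2(q_C + q_E)) − 31q_C − 3q_C².
∂π/∂q_C = 90.1 − 10q_C − 2q_E = 0, so q_C = 9.01 − 0.2q_E.
By the same steps for E: q_E = 9.71 − 0.2q_C.
Substituting the second reaction function into the first: q_C = 9.01 − 0.2(9.71 − 0.2q_C), which gives 0.96q_C = 7.068 ⇒ q_C = 7.3625.
Then q_E = 9.71 − 0.2·7.3625 = 8.2375.
Equilibrium price: P = 121.1 − 2·15.6 = 89.9.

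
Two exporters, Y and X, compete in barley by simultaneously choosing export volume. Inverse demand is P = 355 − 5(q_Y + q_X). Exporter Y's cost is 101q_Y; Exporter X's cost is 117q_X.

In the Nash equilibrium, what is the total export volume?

Exporter Y's profit: π = q_Y(355 − 5(q_Y + q_X)) − 101q_Y.
∂π/∂q_Y = 254 − 10q_Y − 5q_X = 0, so q_Y = 25.4 − 0.5q_X.
By the same steps for X: q_X = 23.8 − 0.5q_Y.
Substituting the second reaction function into the first: q_Y = 25.4 − 0.5(23.8 − 0.5q_Y), which gives 0.75q_Y = 13.5 ⇒ q_Y = 18.
Then q_X = 23.8 − 0.5·18 = 14.8.
Total export volume: 18 + 14.8 = 32.8.

32.8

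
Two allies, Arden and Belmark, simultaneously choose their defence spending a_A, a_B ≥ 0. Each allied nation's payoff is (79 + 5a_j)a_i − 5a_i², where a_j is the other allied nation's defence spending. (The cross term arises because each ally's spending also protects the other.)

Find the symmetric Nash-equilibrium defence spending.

Arden's payoff is (79 + 5a_B)a_A − 5a_A².
∂π/∂a_A = 79 + 5a_B − 10a_A = 0, so a_A = 7.9 + 0.5a_B.
By symmetry a_B = a_A; substituting into the reaction function, 0.5a_A = 7.9 and a_A = 15.8.

15.8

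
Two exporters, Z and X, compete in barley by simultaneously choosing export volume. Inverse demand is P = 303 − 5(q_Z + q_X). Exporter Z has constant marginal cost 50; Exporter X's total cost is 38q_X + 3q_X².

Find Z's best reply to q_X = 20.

Exporter Z's profit: π = q_Z(303 − 5(q_Z + q_X)) − 50q_Z.
∂π/∂q_Z = 253 − 10q_Z − 5q_X = 0, so q_Z = 25.3 − 0.5q_X.
At q_X = 20: q_Z = 25.3 − 0.5·20 = 15.3.

15.3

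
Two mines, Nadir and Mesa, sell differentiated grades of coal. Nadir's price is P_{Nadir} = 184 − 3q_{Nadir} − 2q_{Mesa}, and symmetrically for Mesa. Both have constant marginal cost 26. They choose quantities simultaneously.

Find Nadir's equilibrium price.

85.25

Mine Nadir's profit: π = q_{Nadir}(184 − 3q_{Nadir} − 2q_{Mesa}) − 26q_{Nadir}.
∂π/∂q_{Nadir} = 158 − 6q_{Nadir} − 2q_{Mesa} = 0 ⇒ q_{Nadir} = 79/3 − (1/3)q_{Mesa}.
Setting q_{Nadir} = q_{Mesa} in the reaction function: q_{Nadir} = 79/3 − (1/3)q_{Nadir}, so q_{Nadir} = (79/3) / (4/3) = 19.75.
P_{Nadir} = 184 − 3·19.75 − 2·19.75 = 85.25.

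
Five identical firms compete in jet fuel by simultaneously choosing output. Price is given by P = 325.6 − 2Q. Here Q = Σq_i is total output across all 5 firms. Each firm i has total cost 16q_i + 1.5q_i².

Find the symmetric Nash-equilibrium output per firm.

A representative firm's profit is π_i = q_i(325.6 − 2Q) − 16q_i − 1.5q_i², with Q = q_i + Σ_{j≠i} q_j.
First-order condition: 309.6 − 7q_i − 2Σ_{j≠i} q_j = 0.
With identical firms, set every q_j = q: then 309.6 − 7q − 8q = 0, i.e. q = 309.6/15 = 20.64.

20.64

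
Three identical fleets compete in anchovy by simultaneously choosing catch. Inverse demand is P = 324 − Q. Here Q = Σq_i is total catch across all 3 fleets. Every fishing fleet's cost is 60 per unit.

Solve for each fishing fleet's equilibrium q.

A representative fishing fleet's profit is π_i = q_i(324 − Q) − 60q_i, with Q = q_i + Σ_{j≠i} q_j.
First-order condition: 264 − 2q_i − Σ_{j≠i} q_j = 0.
In a symmetric equilibrium every fishing fleet chooses the same q, so Σ_{j≠i} q_j = 2q. The condition becomes 264 − 4q = 0, giving q = 264/4 = 66.

66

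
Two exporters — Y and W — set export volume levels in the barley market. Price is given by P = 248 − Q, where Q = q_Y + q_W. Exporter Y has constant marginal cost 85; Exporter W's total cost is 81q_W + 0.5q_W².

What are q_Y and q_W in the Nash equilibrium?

Exporter Y's profit: π = q_Y(248 − (q_Y + q_W)) − 85q_Y.
∂π/∂q_Y = 163 − 2q_Y − q_W = 0, so q_Y = 81.5 − 0.5q_W.
For W: ∂π/∂q_W = 167 − 3q_W − q_Y = 0 ⇒ q_W = 167/3 − (1/3)q_Y.
Plugging q_W into Y's best response: q_Y = 81.5 − 0.5(167/3 − (1/3)q_Y) ⇒ (5/6)q_Y = 161/3, so q_Y = 64.4.
Then q_W = 167/3 − (1/3)·64.4 = 34.2.

64.4, 34.2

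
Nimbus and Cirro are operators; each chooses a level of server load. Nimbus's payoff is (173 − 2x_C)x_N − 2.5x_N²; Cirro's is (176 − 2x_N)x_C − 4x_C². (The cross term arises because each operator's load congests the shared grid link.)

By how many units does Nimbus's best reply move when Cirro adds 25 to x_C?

Expanding Nimbus's payoff: 173x_N − 2x_Cx_N − 2.5x_N².
∂π/∂x_N = 173 − 2x_C − 5x_N = 0, so x_N = 34.6 − 0.4x_C.
The reaction-function slope is −0.4, so a 25-unit rise in x_C moves x_N by −0.4 × 25 = −10. Nimbus's best response falls — the actions are strategic substitutes.

-10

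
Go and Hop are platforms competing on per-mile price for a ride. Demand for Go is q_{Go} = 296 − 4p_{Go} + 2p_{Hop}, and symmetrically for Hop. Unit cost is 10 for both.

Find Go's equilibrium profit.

8464

Go's profit: π = (p_{Go} − 10)(296 − 4p_{Go} + 2p_{Hop}).
∂π/∂p_{Go} = 336 − 8p_{Go} + 2p_{Hop} = 0 ⇒ p_{Go} = 42 + 0.25p_{Hop}.
The game is symmetric, so in equilibrium p_{Hop} = p_{Go}: the reaction function gives 0.75p_{Go} = 42, hence p_{Go} = 56.
q_{Go} = 296 − 4·56 + 2·56 = 184.
Profit = (56 − 10)·184 = 8464.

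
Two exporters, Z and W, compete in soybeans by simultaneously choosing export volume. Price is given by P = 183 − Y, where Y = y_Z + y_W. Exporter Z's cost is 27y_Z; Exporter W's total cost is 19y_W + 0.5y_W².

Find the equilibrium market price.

87.8

Exporter Z's profit: π = y_Z(183 − (y_Z + y_W)) − 27y_Z.
∂π/∂y_Z = 156 − 2y_Z − y_W = 0, so y_Z = 78 − 0.5y_W.
For W: ∂π/∂y_W = 164 − 3y_W − y_Z = 0 ⇒ y_W = 164/3 − (1/3)y_Z.
Plugging y_W into Z's best response: y_Z = 78 − 0.5(164/3 − (1/3)y_Z) ⇒ (5/6)y_Z = 152/3, so y_Z = 60.8.
Then y_W = 164/3 − (1/3)·60.8 = 34.4.
Equilibrium price: P = 183 − 95.2 = 87.8.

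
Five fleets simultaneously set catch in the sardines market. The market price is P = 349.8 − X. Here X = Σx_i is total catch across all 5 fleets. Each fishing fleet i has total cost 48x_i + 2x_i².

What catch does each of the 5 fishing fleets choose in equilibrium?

30.18

A representative fishing fleet's profit is π_i = x_i(349.8 − X) − 48x_i − 2x_i², with X = x_i + Σ_{j≠i} x_j.
First-order condition: 301.8 − 6x_i − Σ_{j≠i} x_j = 0.
Imposing symmetry (x_j = x for all j) turns Σ_{j≠i} x_j into 4x, so 301.8 = 10x and x = 30.18.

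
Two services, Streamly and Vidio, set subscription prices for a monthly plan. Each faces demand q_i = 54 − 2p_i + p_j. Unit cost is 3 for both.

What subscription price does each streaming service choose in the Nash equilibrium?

Streamly's profit: π = (p_{Streamly} − 3)(54 − 2p_{Streamly} + p_{Vidio}).
∂π/∂p_{Streamly} = 60 − 4p_{Streamly} + p_{Vidio} = 0 ⇒ p_{Streamly} = 15 + 0.25p_{Vidio}.
By symmetry p_{Vidio} = p_{Streamly}; substituting into the reaction function, 0.75p_{Streamly} = 15 and p_{Streamly} = 20.

20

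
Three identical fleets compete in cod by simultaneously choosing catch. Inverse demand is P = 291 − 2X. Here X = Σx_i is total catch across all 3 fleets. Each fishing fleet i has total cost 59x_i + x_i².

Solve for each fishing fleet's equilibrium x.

23.2

A representative fishing fleet's profit is π_i = x_i(291 − 2X) − 59x_i − x_i², with X = x_i + Σ_{j≠i} x_j.
First-order condition: 232 − 6x_i − 2Σ_{j≠i} x_j = 0.
Imposing symmetry (x_j = x for all j) turns Σ_{j≠i} x_j into 2x, so 232 = 10x and x = 23.2.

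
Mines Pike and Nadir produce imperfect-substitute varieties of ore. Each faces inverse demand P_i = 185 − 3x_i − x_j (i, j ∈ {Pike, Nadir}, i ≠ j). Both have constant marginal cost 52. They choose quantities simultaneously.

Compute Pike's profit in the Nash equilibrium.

1083

Mine Pike's profit: π = x_{Pike}(185 − 3x_{Pike} − x_{Nadir}) − 52x_{Pike}.
∂π/∂x_{Pike} = 133 − 6x_{Pike} − x_{Nadir} = 0 ⇒ x_{Pike} = 133/6 − (1/6)x_{Nadir}.
The game is symmetric, so in equilibrium x_{Nadir} = x_{Pike}: the reaction function gives (7/6)x_{Pike} = 133/6, hence x_{Pike} = 19.
P_{Pike} = 185 − 3·19 − 19 = 109.
Profit = (109 − 52)·19 = 1083.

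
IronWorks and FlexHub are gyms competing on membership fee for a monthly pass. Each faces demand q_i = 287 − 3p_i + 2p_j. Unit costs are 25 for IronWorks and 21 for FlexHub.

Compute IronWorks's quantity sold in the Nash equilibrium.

IronWorks's profit: π = (p_{IronWorks} − 25)(287 − 3p_{IronWorks} + 2p_{FlexHub}).
∂π/∂p_{IronWorks} = 362 − 6p_{IronWorks} + 2p_{FlexHub} = 0 ⇒ p_{IronWorks} = 181/3 + (1/3)p_{FlexHub}.
Similarly p_{FlexHub} = 175/3 + (1/3)p_{IronWorks}.
Substituting the second reaction function into the first: p_{IronWorks} = 181/3 + (1/3)(175/3 + (1/3)p_{IronWorks}), which gives (8/9)p_{IronWorks} = 718/9 ⇒ p_{IronWorks} = 89.75.
Then p_{FlexHub} = 175/3 + (1/3)·89.75 = 88.25.
q_{IronWorks} = 287 − 3·89.75 + 2·88.25 = 194.25.

194.25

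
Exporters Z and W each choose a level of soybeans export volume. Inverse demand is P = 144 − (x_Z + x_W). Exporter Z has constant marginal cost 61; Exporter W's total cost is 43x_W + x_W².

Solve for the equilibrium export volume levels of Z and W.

33, 17

Exporter Z's profit: π = x_Z(144 − (x_Z + x_W)) − 61x_Z.
∂π/∂x_Z = 83 − 2x_Z − x_W = 0, so x_Z = 41.5 − 0.5x_W.
For W: ∂π/∂x_W = 101 − 4x_W − x_Z = 0 ⇒ x_W = 25.25 − 0.25x_Z.
Plugging x_W into Z's best response: x_Z = 41.5 − 0.5(25.25 − 0.25x_Z) ⇒ 0.875x_Z = 28.875, so x_Z = 33.
Then x_W = 25.25 − 0.25·33 = 17.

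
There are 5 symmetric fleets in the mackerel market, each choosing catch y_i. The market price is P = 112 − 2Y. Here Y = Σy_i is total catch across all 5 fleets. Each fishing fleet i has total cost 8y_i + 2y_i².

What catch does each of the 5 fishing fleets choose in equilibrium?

A representative fishing fleet's profit is π_i = y_i(112 − 2Y) − 8y_i − 2y_i², with Y = y_i + Σ_{j≠i} y_j.
First-order condition: 104 − 8y_i − 2Σ_{j≠i} y_j = 0.
Imposing symmetry (y_j = y for all j) turns Σ_{j≠i} y_j into 4y, so 104 = 16y and y = 6.5.

6.5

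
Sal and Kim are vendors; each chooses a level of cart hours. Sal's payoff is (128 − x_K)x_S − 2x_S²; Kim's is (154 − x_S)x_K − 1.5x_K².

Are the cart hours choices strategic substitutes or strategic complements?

Expanding Sal's payoff: 128x_S − x_Kx_S − 2x_S².
∂π/∂x_S = 128 − x_K − 4x_S = 0, so x_S = 32 − 0.25x_K.
The best-response slope dx_S/dx_K = −0.25 < 0: the reaction function is downward-sloping, so the choices are strategic substitutes.

strategic substitutes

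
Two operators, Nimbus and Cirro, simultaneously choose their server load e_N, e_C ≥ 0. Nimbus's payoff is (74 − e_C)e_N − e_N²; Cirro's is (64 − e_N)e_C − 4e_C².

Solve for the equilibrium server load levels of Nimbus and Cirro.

35.2, 3.6

Expanding Nimbus's payoff: 74e_N − e_Ce_N − e_N².
∂π/∂e_N = 74 − e_C − 2e_N = 0, so e_N = 37 − 0.5e_C.
Likewise for Cirro: e_C = 8 − 0.125e_N.
Solving the two reaction functions simultaneously: (1 − (−0.5)(−0.125))e_N = 37 − 0.5·8, so 0.9375e_N = 33 and e_N = 35.2.
Then e_C = 8 − 0.125·35.2 = 3.6.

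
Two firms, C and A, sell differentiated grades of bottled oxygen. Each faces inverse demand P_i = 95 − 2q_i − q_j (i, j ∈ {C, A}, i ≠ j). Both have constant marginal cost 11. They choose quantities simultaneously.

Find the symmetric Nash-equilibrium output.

16.8

Firm C's profit: π = q_C(95 − 2q_C − q_A) − 11q_C.
∂π/∂q_C = 84 − 4q_C − q_A = 0 ⇒ q_C = 21 − 0.25q_A.
The game is symmetric, so in equilibrium q_A = q_C: the reaction function gives 1.25q_C = 21, hence q_C = 16.8.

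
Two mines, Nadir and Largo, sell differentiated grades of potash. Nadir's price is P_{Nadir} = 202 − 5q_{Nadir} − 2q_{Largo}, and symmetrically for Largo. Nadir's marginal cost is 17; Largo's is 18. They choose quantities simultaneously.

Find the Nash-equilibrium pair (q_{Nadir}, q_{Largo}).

Mine Nadir's profit: π = q_{Nadir}(202 − 5q_{Nadir} − 2q_{Largo}) − 17q_{Nadir}.
∂π/∂q_{Nadir} = 185 − 10q_{Nadir} − 2q_{Largo} = 0 ⇒ q_{Nadir} = 18.5 − 0.2q_{Largo}.
Similarly q_{Largo} = 18.4 − 0.2q_{Nadir}.
Substituting the second reaction function into the first: q_{Nadir} = 18.5 − 0.2(18.4 − 0.2q_{Nadir}), which gives 0.96q_{Nadir} = 14.82 ⇒ q_{Nadir} = 15.4375.
Then q_{Largo} = 18.4 − 0.2·15.4375 = 15.3125.

15.4375, 15.3125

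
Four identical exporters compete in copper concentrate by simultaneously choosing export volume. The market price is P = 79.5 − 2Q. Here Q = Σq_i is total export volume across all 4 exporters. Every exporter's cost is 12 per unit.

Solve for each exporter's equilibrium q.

A representative exporter's profit is π_i = q_i(79.5 − 2Q) − 12q_i, with Q = q_i + Σ_{j≠i} q_j.
First-order condition: 67.5 − 4q_i − 2Σ_{j≠i} q_j = 0.
Imposing symmetry (q_j = q for all j) turns Σ_{j≠i} q_j into 3q, so 67.5 = 10q and q = 6.75.

6.75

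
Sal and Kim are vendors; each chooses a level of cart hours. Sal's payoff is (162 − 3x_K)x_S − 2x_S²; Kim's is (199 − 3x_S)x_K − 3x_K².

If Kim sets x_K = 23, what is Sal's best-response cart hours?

Expanding Sal's payoff: 162x_S − 3x_Kx_S − 2x_S².
∂π/∂x_S = 162 − 3x_K − 4x_S = 0, so x_S = 40.5 − 0.75x_K.
At x_K = 23: x_S = 40.5 − 0.75·23 = 23.25.

23.25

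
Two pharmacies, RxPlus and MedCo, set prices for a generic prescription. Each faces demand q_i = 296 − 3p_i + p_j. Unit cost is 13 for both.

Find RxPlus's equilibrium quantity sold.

RxPlus's profit: π = (p_{RxPlus} − 13)(296 − 3p_{RxPlus} + p_{MedCo}).
∂π/∂p_{RxPlus} = 335 − 6p_{RxPlus} + p_{MedCo} = 0 ⇒ p_{RxPlus} = 335/6 + (1/6)p_{MedCo}.
The game is symmetric, so in equilibrium p_{MedCo} = p_{RxPlus}: the reaction function gives (5/6)p_{RxPlus} = 335/6, hence p_{RxPlus} = 67.
q_{RxPlus} = 296 − 3·67 + 67 = 162.

162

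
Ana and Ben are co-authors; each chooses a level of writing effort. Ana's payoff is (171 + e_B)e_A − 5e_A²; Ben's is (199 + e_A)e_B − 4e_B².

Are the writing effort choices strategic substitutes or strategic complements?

strategic complements

Expanding Ana's payoff: 171e_A + e_Be_A − 5e_A².
∂π/∂e_A = 171 + e_B − 10e_A = 0, so e_A = 17.1 + 0.1e_B.
The best-response slope de_A/de_B = 0.1 > 0: the reaction function is upward-sloping, so the choices are strategic complements.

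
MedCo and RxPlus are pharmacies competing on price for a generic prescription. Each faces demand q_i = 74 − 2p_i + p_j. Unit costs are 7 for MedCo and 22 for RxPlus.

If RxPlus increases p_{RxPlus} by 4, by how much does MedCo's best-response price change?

1

MedCo's profit: π = (p_{MedCo} − 7)(74 − 2p_{MedCo} + p_{RxPlus}).
∂π/∂p_{MedCo} = 88 − 4p_{MedCo} + p_{RxPlus} = 0 ⇒ p_{MedCo} = 22 + 0.25p_{RxPlus}.
The reaction-function slope is 0.25, so a 4-unit rise in p_{RxPlus} moves p_{MedCo} by 0.25 × 4 = 1. MedCo's best response rises — the actions are strategic complements.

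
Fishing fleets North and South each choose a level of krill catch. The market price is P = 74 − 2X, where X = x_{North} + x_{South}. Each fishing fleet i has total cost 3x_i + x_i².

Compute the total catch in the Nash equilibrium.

17.75

Fishing fleet North's profit: π = x_{North}(74 − 2(x_{North} + x_{South})) − 3x_{North} − x_{North}².
∂π/∂x_{North} = 71 − 6x_{North} − 2x_{South} = 0, so x_{North} = 71/6 − (1/3)x_{South}.
Setting x_{North} = x_{South} in the reaction function: x_{North} = 71/6 − (1/3)x_{North}, so x_{North} = (71/6) / (4/3) = 8.875.
Total catch: 8.875 + 8.875 = 17.75.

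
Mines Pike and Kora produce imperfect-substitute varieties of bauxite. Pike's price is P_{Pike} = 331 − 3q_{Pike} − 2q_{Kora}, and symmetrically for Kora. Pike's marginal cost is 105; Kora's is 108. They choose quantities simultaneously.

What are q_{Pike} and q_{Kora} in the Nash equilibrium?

28.4375, 27.6875

Mine Pike's profit: π = q_{Pike}(331 − 3q_{Pike} − 2q_{Kora}) − 105q_{Pike}.
∂π/∂q_{Pike} = 226 − 6q_{Pike} − 2q_{Kora} = 0 ⇒ q_{Pike} = 113/3 − (1/3)q_{Kora}.
Similarly q_{Kora} = 223/6 − (1/3)q_{Pike}.
Plugging q_{Kora} into Pike's best response: q_{Pike} = 113/3 − (1/3)(223/6 − (1/3)q_{Pike}) ⇒ (8/9)q_{Pike} = 455/18, so q_{Pike} = 28.4375.
Then q_{Kora} = 223/6 − (1/3)·28.4375 = 27.6875.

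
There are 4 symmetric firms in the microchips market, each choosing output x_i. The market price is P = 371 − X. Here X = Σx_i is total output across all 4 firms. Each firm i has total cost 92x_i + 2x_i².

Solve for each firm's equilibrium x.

31

A representative firm's profit is π_i = x_i(371 − X) − 92x_i − 2x_i², with X = x_i + Σ_{j≠i} x_j.
First-order condition: 279 − 6x_i − Σ_{j≠i} x_j = 0.
With identical firms, set every x_j = x: then 279 − 6x − 3x = 0, i.e. x = 279/9 = 31.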